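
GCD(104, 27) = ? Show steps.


104 = 3 * 27 + 23
27 = 1 * 23 + 4
23 = 5 * 4 + 3
4 = 1 * 3 + 1
3 = 3 * 1 + 0
GCD = 1


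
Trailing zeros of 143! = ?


floor(143/5) = 28
floor(143/25) = 5
floor(143/125) = 1
Total = 34

34 trailing zeros


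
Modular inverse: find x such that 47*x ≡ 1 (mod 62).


Use the extended Euclidean algorithm on (62, 47); each row r = 62*s + 47*t:
r=62, s=1, t=0
r=47, s=0, t=1
q=1: r=15, s=1, t=-1   [62*(1) + 47*(-1) = 15]
q=3: r=2, s=-3, t=4   [62*(-3) + 47*(4) = 2]
q=7: r=1, s=22, t=-29   [62*(22) + 47*(-29) = 1]
q=2: r=0, s=-47, t=62   [62*(-47) + 47*(62) = 0]
GCD = 1 with t = -29, so 47*(-29) ≡ 1 (mod 62)
Inverse = -29 mod 62 = 33
Check: 47 * 33 = 1551 ≡ 1 (mod 62)

47^(-1) ≡ 33 (mod 62)


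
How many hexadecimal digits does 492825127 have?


492825127 in base 16 = 1D5FEA27
Number of digits = 8

8 digits (base 16)


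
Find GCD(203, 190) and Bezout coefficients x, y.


Tabular extended Euclidean (each row: r = 203*s + 190*t):
r=203, s=1, t=0
r=190, s=0, t=1
q=1: r=13, s=1, t=-1   [203*(1) + 190*(-1) = 13]
q=14: r=8, s=-14, t=15   [203*(-14) + 190*(15) = 8]
q=1: r=5, s=15, t=-16   [203*(15) + 190*(-16) = 5]
q=1: r=3, s=-29, t=31   [203*(-29) + 190*(31) = 3]
q=1: r=2, s=44, t=-47   [203*(44) + 190*(-47) = 2]
q=1: r=1, s=-73, t=78   [203*(-73) + 190*(78) = 1]
q=2: r=0, s=190, t=-203   [203*(190) + 190*(-203) = 0]
GCD = 1; from the row with r=1: x=-73, y=78
Check: 203*(-73) + 190*(78) = -14819 + 14820 = 1

GCD = 1, x = -73, y = 78


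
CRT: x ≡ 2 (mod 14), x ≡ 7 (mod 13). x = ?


M = 14*13 = 182
M1 = M/14 = 13, M2 = M/13 = 14
M1^(-1) mod 14 = 13, M2^(-1) mod 13 = 1
x = 2*13*13 + 7*14*1 = 436
436 mod 182 = 72
Check: 72 mod 14 = 2 ✓, 72 mod 13 = 7 ✓

x ≡ 72 (mod 182)


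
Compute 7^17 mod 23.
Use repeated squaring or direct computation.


7^1 mod 23 = 7
7^2 mod 23 = 3
7^3 mod 23 = 21
7^4 mod 23 = 9
7^5 mod 23 = 17
7^6 mod 23 = 4
7^7 mod 23 = 5
7^8 mod 23 = 12
7^9 mod 23 = 15
7^10 mod 23 = 13
7^11 mod 23 = 22
7^12 mod 23 = 16
7^13 mod 23 = 20
7^14 mod 23 = 2
7^15 mod 23 = 14
7^16 mod 23 = 6
7^17 mod 23 = 19


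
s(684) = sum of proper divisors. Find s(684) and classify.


Proper divisors: 1, 2, 3, 4, 6, 9, 12, 18, 19, 36, 38, 57, 76, 114, 171, 228, 342
Sum = 1 + 2 + 3 + 4 + 6 + 9 + 12 + 18 + 19 + 36 + 38 + 57 + 76 + 114 + 171 + 228 + 342 = 1136
1136 > 684 → abundant

s(684) = 1136 (abundant)


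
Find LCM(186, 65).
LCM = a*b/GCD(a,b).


GCD(186, 65) = 1
LCM = 186*65/1 = 12090/1 = 12090

LCM = 12090


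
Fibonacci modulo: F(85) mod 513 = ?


F(k) mod 513 for k=1..85:
1, 1, 2, 3, 5, 8, 13, 21, 34, 55, 89, 144, 233, 377, 97, 474, 58, 19, 77, 96, 173, 269, 442, 198, 127, 325, 452, 264, 203, 467, 157, 111, 268, 379, 134, 0, 134, 134, 268, 402, 157, 46, 203, 249, 452, 188, 127, 315, 442, 244, 173, 417, 77, 494, 58, 39, 97, 136, 233, 369, 89, 458, 34, 492, 13, 505, 5, 510, 2, 512, 1, 0, 1, 1, 2, 3, 5, 8, 13, 21, 34, 55, 89, 144, 233
F(85) mod 513 = 233


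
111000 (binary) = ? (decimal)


111000 (base 2) = 56 (decimal)
56 (decimal) = 56 (base 10)


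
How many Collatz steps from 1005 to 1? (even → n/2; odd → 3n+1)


1005 → 3016 → 1508 → 754 → 377 → 1132 → 566 → 283 → 850 → 425 → 1276 → 638 → 319 → 958 → 479 → 1438 → 719 → 2158 → 1079 → 3238 → 1619 → 4858 → 2429 → 7288 → 3644 → 1822 → 911 → 2734 → 1367 → 4102 → 2051 → 6154 → 3077 → 9232 → 4616 → 2308 → 1154 → 577 → 1732 → 866 → 433 → 1300 → 650 → 325 → 976 → 488 → 244 → 122 → 61 → 184 → 92 → 46 → 23 → 70 → 35 → 106 → 53 → 160 → 80 → 40 → 20 → 10 → 5 → 16 → 8 → 4 → 2 → 1
Total steps = 67

67 steps


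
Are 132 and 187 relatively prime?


Euclidean algorithm:
187 = 1 * 132 + 55
132 = 2 * 55 + 22
55 = 2 * 22 + 11
22 = 2 * 11 + 0
GCD(132, 187) = 11

No, not coprime (GCD = 11)


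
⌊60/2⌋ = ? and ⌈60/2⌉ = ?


60/2 = 30.0000
floor = 30
ceil = 30

floor = 30, ceil = 30


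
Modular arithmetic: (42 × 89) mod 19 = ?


42 × 89 = 3738
3738 mod 19 = 14


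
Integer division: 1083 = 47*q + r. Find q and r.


1083 = 47 * 23 + 2
Check: 1081 + 2 = 1083

q = 23, r = 2


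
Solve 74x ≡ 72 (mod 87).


GCD(74, 87) = 1, unique solution
a^(-1) mod 87 = 20
x = 20 * 72 mod 87 = 48

x ≡ 48 (mod 87)


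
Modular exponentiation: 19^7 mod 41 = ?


19^1 mod 41 = 19
19^2 mod 41 = 33
19^3 mod 41 = 12
19^4 mod 41 = 23
19^5 mod 41 = 27
19^6 mod 41 = 21
19^7 mod 41 = 30


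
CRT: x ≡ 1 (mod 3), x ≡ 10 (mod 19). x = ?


M = 3*19 = 57
M1 = M/3 = 19, M2 = M/19 = 3
M1^(-1) mod 3 = 1, M2^(-1) mod 19 = 13
x = 1*19*1 + 10*3*13 = 409
409 mod 57 = 10
Check: 10 mod 3 = 1 ✓, 10 mod 19 = 10 ✓

x ≡ 10 (mod 57)


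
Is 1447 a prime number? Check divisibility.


Check divisors up to sqrt(1447) = 38.0395
No divisors found.
1447 is prime.

Yes, 1447 is prime


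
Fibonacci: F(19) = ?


Sequence: 1, 1, 2, 3, 5, 8, 13, 21, 34, 55, 89, 144, 233, 377, 610, 987, 1597, 2584, 4181
F(19) = 4181


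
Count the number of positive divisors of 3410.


3410 = 2^1 × 5^1 × 11^1 × 31^1
d(3410) = (1+1) × (1+1) × (1+1) × (1+1) = 16

16 divisors


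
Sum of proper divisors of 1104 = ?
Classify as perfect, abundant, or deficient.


Proper divisors: 1, 2, 3, 4, 6, 8, 12, 16, 23, 24, 46, 48, 69, 92, 138, 184, 276, 368, 552
Sum = 1 + 2 + 3 + 4 + 6 + 8 + 12 + 16 + 23 + 24 + 46 + 48 + 69 + 92 + 138 + 184 + 276 + 368 + 552 = 1872
1872 > 1104 → abundant

s(1104) = 1872 (abundant)


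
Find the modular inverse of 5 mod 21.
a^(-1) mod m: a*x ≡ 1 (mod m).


Use the extended Euclidean algorithm on (21, 5); each row r = 21*s + 5*t:
r=21, s=1, t=0
r=5, s=0, t=1
q=4: r=1, s=1, t=-4   [21*(1) + 5*(-4) = 1]
q=5: r=0, s=-5, t=21   [21*(-5) + 5*(21) = 0]
GCD = 1 with t = -4, so 5*(-4) ≡ 1 (mod 21)
Inverse = -4 mod 21 = 17
Check: 5 * 17 = 85 ≡ 1 (mod 21)

5^(-1) ≡ 17 (mod 21)


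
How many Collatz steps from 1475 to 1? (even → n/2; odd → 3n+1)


1475 → 4426 → 2213 → 6640 → 3320 → 1660 → 830 → 415 → 1246 → 623 → 1870 → 935 → 2806 → 1403 → 4210 → 2105 → 6316 → 3158 → 1579 → 4738 → 2369 → 7108 → 3554 → 1777 → 5332 → 2666 → 1333 → 4000 → 2000 → 1000 → 500 → 250 → 125 → 376 → 188 → 94 → 47 → 142 → 71 → 214 → 107 → 322 → 161 → 484 → 242 → 121 → 364 → 182 → 91 → 274 → 137 → 412 → 206 → 103 → 310 → 155 → 466 → 233 → 700 → 350 → 175 → 526 → 263 → 790 → 395 → 1186 → 593 → 1780 → 890 → 445 → 1336 → 668 → 334 → 167 → 502 → 251 → 754 → 377 → 1132 → 566 → 283 → 850 → 425 → 1276 → 638 → 319 → 958 → 479 → 1438 → 719 → 2158 → 1079 → 3238 → 1619 → 4858 → 2429 → 7288 → 3644 → 1822 → 911 → 2734 → 1367 → 4102 → 2051 → 6154 → 3077 → 9232 → 4616 → 2308 → 1154 → 577 → 1732 → 866 → 433 → 1300 → 650 → 325 → 976 → 488 → 244 → 122 → 61 → 184 → 92 → 46 → 23 → 70 → 35 → 106 → 53 → 160 → 80 → 40 → 20 → 10 → 5 → 16 → 8 → 4 → 2 → 1
Total steps = 140

140 steps


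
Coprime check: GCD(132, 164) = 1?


Euclidean algorithm:
164 = 1 * 132 + 32
132 = 4 * 32 + 4
32 = 8 * 4 + 0
GCD(132, 164) = 4

No, not coprime (GCD = 4)


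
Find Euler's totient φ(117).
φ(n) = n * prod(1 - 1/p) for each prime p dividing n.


117 = 3^2 × 13
Prime factors: 3, 13
φ(117) = 117 × (1-1/3) × (1-1/13)
= 117 × 2/3 × 12/13 = 72

φ(117) = 72


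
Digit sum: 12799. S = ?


1 + 2 + 7 + 9 + 9 = 28


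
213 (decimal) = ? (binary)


213 (base 10) = 213 (decimal)
213 (decimal) = 11010101 (base 2)


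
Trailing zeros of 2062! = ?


floor(2062/5) = 412
floor(2062/25) = 82
floor(2062/125) = 16
floor(2062/625) = 3
Total = 513

513 trailing zeros


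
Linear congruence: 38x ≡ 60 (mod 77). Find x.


GCD(38, 77) = 1, unique solution
a^(-1) mod 77 = 75
x = 75 * 60 mod 77 = 34

x ≡ 34 (mod 77)


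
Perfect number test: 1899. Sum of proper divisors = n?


Proper divisors of 1899: 1, 3, 9, 211, 633
Sum = 1 + 3 + 9 + 211 + 633 = 857

No, 1899 is not perfect (857 ≠ 1899)


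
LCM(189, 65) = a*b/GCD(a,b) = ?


GCD(189, 65) = 1
LCM = 189*65/1 = 12285/1 = 12285

LCM = 12285


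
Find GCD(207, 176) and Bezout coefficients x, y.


Tabular extended Euclidean (each row: r = 207*s + 176*t):
r=207, s=1, t=0
r=176, s=0, t=1
q=1: r=31, s=1, t=-1   [207*(1) + 176*(-1) = 31]
q=5: r=21, s=-5, t=6   [207*(-5) + 176*(6) = 21]
q=1: r=10, s=6, t=-7   [207*(6) + 176*(-7) = 10]
q=2: r=1, s=-17, t=20   [207*(-17) + 176*(20) = 1]
q=10: r=0, s=176, t=-207   [207*(176) + 176*(-207) = 0]
GCD = 1; from the row with r=1: x=-17, y=20
Check: 207*(-17) + 176*(20) = -3519 + 3520 = 1

GCD = 1, x = -17, y = 20


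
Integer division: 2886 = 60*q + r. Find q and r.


2886 = 60 * 48 + 6
Check: 2880 + 6 = 2886

q = 48, r = 6


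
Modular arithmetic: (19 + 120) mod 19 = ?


19 + 120 = 139
139 mod 19 = 6


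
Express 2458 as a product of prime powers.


2458 / 2 = 1229
1229 / 1229 = 1
2458 = 2 × 1229


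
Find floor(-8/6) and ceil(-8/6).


-8/6 = -1.3333
floor = -2
ceil = -1

floor = -2, ceil = -1


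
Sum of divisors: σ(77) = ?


Divisors of 77: 1, 7, 11, 77
Sum = 1 + 7 + 11 + 77 = 96

σ(77) = 96


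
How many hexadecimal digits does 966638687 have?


966638687 in base 16 = 399DBC5F
Number of digits = 8

8 digits (base 16)


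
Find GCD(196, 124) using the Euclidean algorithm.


196 = 1 * 124 + 72
124 = 1 * 72 + 52
72 = 1 * 52 + 20
52 = 2 * 20 + 12
20 = 1 * 12 + 8
12 = 1 * 8 + 4
8 = 2 * 4 + 0
GCD = 4


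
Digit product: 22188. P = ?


2 × 2 × 1 × 8 × 8 = 256


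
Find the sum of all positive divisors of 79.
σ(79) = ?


Divisors of 79: 1, 79
Sum = 1 + 79 = 80

σ(79) = 80


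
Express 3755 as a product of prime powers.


3755 / 5 = 751
751 / 751 = 1
3755 = 5 × 751


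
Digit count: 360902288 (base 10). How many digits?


360902288 has 9 digits in base 10
floor(log10(360902288)) + 1 = floor(8.5574) + 1 = 9

9 digits (base 10)


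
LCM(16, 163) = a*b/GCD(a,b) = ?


GCD(16, 163) = 1
LCM = 16*163/1 = 2608/1 = 2608

LCM = 2608


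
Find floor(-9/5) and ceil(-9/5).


-9/5 = -1.8000
floor = -2
ceil = -1

floor = -2, ceil = -1


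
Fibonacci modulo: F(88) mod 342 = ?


F(k) mod 342 for k=1..88:
1, 1, 2, 3, 5, 8, 13, 21, 34, 55, 89, 144, 233, 35, 268, 303, 229, 190, 77, 267, 2, 269, 271, 198, 127, 325, 110, 93, 203, 296, 157, 111, 268, 37, 305, 0, 305, 305, 268, 231, 157, 46, 203, 249, 110, 17, 127, 144, 271, 73, 2, 75, 77, 152, 229, 39, 268, 307, 233, 198, 89, 287, 34, 321, 13, 334, 5, 339, 2, 341, 1, 0, 1, 1, 2, 3, 5, 8, 13, 21, 34, 55, 89, 144, 233, 35, 268, 303
F(88) mod 342 = 303


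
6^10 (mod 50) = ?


6^1 mod 50 = 6
6^2 mod 50 = 36
6^3 mod 50 = 16
6^4 mod 50 = 46
6^5 mod 50 = 26
6^6 mod 50 = 6
6^7 mod 50 = 36
6^8 mod 50 = 16
6^9 mod 50 = 46
6^10 mod 50 = 26


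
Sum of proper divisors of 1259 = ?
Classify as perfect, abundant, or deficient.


Proper divisors: 1
Sum = 1 = 1
1 < 1259 → deficient

s(1259) = 1 (deficient)


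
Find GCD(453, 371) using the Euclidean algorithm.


453 = 1 * 371 + 82
371 = 4 * 82 + 43
82 = 1 * 43 + 39
43 = 1 * 39 + 4
39 = 9 * 4 + 3
4 = 1 * 3 + 1
3 = 3 * 1 + 0
GCD = 1


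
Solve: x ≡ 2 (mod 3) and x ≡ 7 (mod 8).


M = 3*8 = 24
M1 = M/3 = 8, M2 = M/8 = 3
M1^(-1) mod 3 = 2, M2^(-1) mod 8 = 3
x = 2*8*2 + 7*3*3 = 95
95 mod 24 = 23
Check: 23 mod 3 = 2 ✓, 23 mod 8 = 7 ✓

x ≡ 23 (mod 24)


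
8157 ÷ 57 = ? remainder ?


8157 = 57 * 143 + 6
Check: 8151 + 6 = 8157

q = 143, r = 6


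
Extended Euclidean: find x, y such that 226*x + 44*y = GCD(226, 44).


Tabular extended Euclidean (each row: r = 226*s + 44*t):
r=226, s=1, t=0
r=44, s=0, t=1
q=5: r=6, s=1, t=-5   [226*(1) + 44*(-5) = 6]
q=7: r=2, s=-7, t=36   [226*(-7) + 44*(36) = 2]
q=3: r=0, s=22, t=-113   [226*(22) + 44*(-113) = 0]
GCD = 2; from the row with r=2: x=-7, y=36
Check: 226*(-7) + 44*(36) = -1582 + 1584 = 2

GCD = 2, x = -7, y = 36


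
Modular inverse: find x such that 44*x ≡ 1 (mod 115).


Use the extended Euclidean algorithm on (115, 44); each row r = 115*s + 44*t:
r=115, s=1, t=0
r=44, s=0, t=1
q=2: r=27, s=1, t=-2   [115*(1) + 44*(-2) = 27]
q=1: r=17, s=-1, t=3   [115*(-1) + 44*(3) = 17]
q=1: r=10, s=2, t=-5   [115*(2) + 44*(-5) = 10]
q=1: r=7, s=-3, t=8   [115*(-3) + 44*(8) = 7]
q=1: r=3, s=5, t=-13   [115*(5) + 44*(-13) = 3]
q=2: r=1, s=-13, t=34   [115*(-13) + 44*(34) = 1]
q=3: r=0, s=44, t=-115   [115*(44) + 44*(-115) = 0]
GCD = 1 with t = 34, so 44*(34) ≡ 1 (mod 115)
Inverse = 34 mod 115 = 34
Check: 44 * 34 = 1496 ≡ 1 (mod 115)

44^(-1) ≡ 34 (mod 115)


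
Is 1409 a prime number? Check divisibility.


Check divisors up to sqrt(1409) = 37.5366
No divisors found.
1409 is prime.

Yes, 1409 is prime


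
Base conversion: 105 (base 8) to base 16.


105 (base 8) = 69 (decimal)
69 (decimal) = 45 (base 16)


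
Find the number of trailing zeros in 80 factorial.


floor(80/5) = 16
floor(80/25) = 3
Total = 19

19 trailing zeros


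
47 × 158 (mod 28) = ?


47 × 158 = 7426
7426 mod 28 = 6


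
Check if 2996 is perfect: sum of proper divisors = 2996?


Proper divisors of 2996: 1, 2, 4, 7, 14, 28, 107, 214, 428, 749, 1498
Sum = 1 + 2 + 4 + 7 + 14 + 28 + 107 + 214 + 428 + 749 + 1498 = 3052

No, 2996 is not perfect (3052 ≠ 2996)


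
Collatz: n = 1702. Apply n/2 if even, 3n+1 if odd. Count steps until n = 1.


1702 → 851 → 2554 → 1277 → 3832 → 1916 → 958 → 479 → 1438 → 719 → 2158 → 1079 → 3238 → 1619 → 4858 → 2429 → 7288 → 3644 → 1822 → 911 → 2734 → 1367 → 4102 → 2051 → 6154 → 3077 → 9232 → 4616 → 2308 → 1154 → 577 → 1732 → 866 → 433 → 1300 → 650 → 325 → 976 → 488 → 244 → 122 → 61 → 184 → 92 → 46 → 23 → 70 → 35 → 106 → 53 → 160 → 80 → 40 → 20 → 10 → 5 → 16 → 8 → 4 → 2 → 1
Total steps = 60

60 steps


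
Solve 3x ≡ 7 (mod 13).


GCD(3, 13) = 1, unique solution
a^(-1) mod 13 = 9
x = 9 * 7 mod 13 = 11

x ≡ 11 (mod 13)


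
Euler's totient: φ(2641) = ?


2641 = 19 × 139
Prime factors: 19, 139
φ(2641) = 2641 × (1-1/19) × (1-1/139)
= 2641 × 18/19 × 138/139 = 2484

φ(2641) = 2484


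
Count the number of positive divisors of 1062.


1062 = 2^1 × 3^2 × 59^1
d(1062) = (1+1) × (2+1) × (1+1) = 12

12 divisors


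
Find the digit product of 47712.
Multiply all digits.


4 × 7 × 7 × 1 × 2 = 392


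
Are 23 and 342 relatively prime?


Euclidean algorithm:
342 = 14 * 23 + 20
23 = 1 * 20 + 3
20 = 6 * 3 + 2
3 = 1 * 2 + 1
2 = 2 * 1 + 0
GCD(23, 342) = 1

Yes, coprime (GCD = 1)


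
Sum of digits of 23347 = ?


2 + 3 + 3 + 4 + 7 = 19


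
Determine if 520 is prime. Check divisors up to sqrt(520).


520 / 2 = 260 (exact division)
520 is NOT prime.

No, 520 is not prime


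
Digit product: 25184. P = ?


2 × 5 × 1 × 8 × 4 = 320


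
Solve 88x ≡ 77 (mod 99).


GCD(88, 99) = 11 divides 77
Divide: 8x ≡ 7 (mod 9)
x ≡ 2 (mod 9)


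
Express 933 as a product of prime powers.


933 / 3 = 311
311 / 311 = 1
933 = 3 × 311


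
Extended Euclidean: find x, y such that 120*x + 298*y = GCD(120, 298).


Tabular extended Euclidean (each row: r = 120*s + 298*t):
r=120, s=1, t=0
r=298, s=0, t=1
q=0: r=120, s=1, t=0   [120*(1) + 298*(0) = 120]
q=2: r=58, s=-2, t=1   [120*(-2) + 298*(1) = 58]
q=2: r=4, s=5, t=-2   [120*(5) + 298*(-2) = 4]
q=14: r=2, s=-72, t=29   [120*(-72) + 298*(29) = 2]
q=2: r=0, s=149, t=-60   [120*(149) + 298*(-60) = 0]
GCD = 2; from the row with r=2: x=-72, y=29
Check: 120*(-72) + 298*(29) = -8640 + 8642 = 2

GCD = 2, x = -72, y = 29


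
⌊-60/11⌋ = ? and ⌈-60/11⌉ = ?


-60/11 = -5.4545
floor = -6
ceil = -5

floor = -6, ceil = -5


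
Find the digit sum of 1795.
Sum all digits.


1 + 7 + 9 + 5 = 22


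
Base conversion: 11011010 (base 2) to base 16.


11011010 (base 2) = 218 (decimal)
218 (decimal) = DA (base 16)


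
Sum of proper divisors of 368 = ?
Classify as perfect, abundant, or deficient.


Proper divisors: 1, 2, 4, 8, 16, 23, 46, 92, 184
Sum = 1 + 2 + 4 + 8 + 16 + 23 + 46 + 92 + 184 = 376
376 > 368 → abundant

s(368) = 376 (abundant)


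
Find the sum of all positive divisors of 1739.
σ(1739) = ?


Divisors of 1739: 1, 37, 47, 1739
Sum = 1 + 37 + 47 + 1739 = 1824

σ(1739) = 1824


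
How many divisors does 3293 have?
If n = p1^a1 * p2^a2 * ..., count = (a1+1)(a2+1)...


3293 = 37^1 × 89^1
d(3293) = (1+1) × (1+1) = 4

4 divisors


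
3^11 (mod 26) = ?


3^1 mod 26 = 3
3^2 mod 26 = 9
3^3 mod 26 = 1
3^4 mod 26 = 3
3^5 mod 26 = 9
3^6 mod 26 = 1
3^7 mod 26 = 3
3^8 mod 26 = 9
3^9 mod 26 = 1
3^10 mod 26 = 3
3^11 mod 26 = 9


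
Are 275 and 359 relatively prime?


Euclidean algorithm:
359 = 1 * 275 + 84
275 = 3 * 84 + 23
84 = 3 * 23 + 15
23 = 1 * 15 + 8
15 = 1 * 8 + 7
8 = 1 * 7 + 1
7 = 7 * 1 + 0
GCD(275, 359) = 1

Yes, coprime (GCD = 1)


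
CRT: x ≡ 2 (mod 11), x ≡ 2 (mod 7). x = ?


M = 11*7 = 77
M1 = M/11 = 7, M2 = M/7 = 11
M1^(-1) mod 11 = 8, M2^(-1) mod 7 = 2
x = 2*7*8 + 2*11*2 = 156
156 mod 77 = 2
Check: 2 mod 11 = 2 ✓, 2 mod 7 = 2 ✓

x ≡ 2 (mod 77)


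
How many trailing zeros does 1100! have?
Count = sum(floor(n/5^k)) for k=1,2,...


floor(1100/5) = 220
floor(1100/25) = 44
floor(1100/125) = 8
floor(1100/625) = 1
Total = 273

273 trailing zeros


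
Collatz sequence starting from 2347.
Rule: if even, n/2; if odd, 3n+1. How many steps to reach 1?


2347 → 7042 → 3521 → 10564 → 5282 → 2641 → 7924 → 3962 → 1981 → 5944 → 2972 → 1486 → 743 → 2230 → 1115 → 3346 → 1673 → 5020 → 2510 → 1255 → 3766 → 1883 → 5650 → 2825 → 8476 → 4238 → 2119 → 6358 → 3179 → 9538 → 4769 → 14308 → 7154 → 3577 → 10732 → 5366 → 2683 → 8050 → 4025 → 12076 → 6038 → 3019 → 9058 → 4529 → 13588 → 6794 → 3397 → 10192 → 5096 → 2548 → 1274 → 637 → 1912 → 956 → 478 → 239 → 718 → 359 → 1078 → 539 → 1618 → 809 → 2428 → 1214 → 607 → 1822 → 911 → 2734 → 1367 → 4102 → 2051 → 6154 → 3077 → 9232 → 4616 → 2308 → 1154 → 577 → 1732 → 866 → 433 → 1300 → 650 → 325 → 976 → 488 → 244 → 122 → 61 → 184 → 92 → 46 → 23 → 70 → 35 → 106 → 53 → 160 → 80 → 40 → 20 → 10 → 5 → 16 → 8 → 4 → 2 → 1
Total steps = 107

107 steps


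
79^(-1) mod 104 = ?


Use the extended Euclidean algorithm on (104, 79); each row r = 104*s + 79*t:
r=104, s=1, t=0
r=79, s=0, t=1
q=1: r=25, s=1, t=-1   [104*(1) + 79*(-1) = 25]
q=3: r=4, s=-3, t=4   [104*(-3) + 79*(4) = 4]
q=6: r=1, s=19, t=-25   [104*(19) + 79*(-25) = 1]
q=4: r=0, s=-79, t=104   [104*(-79) + 79*(104) = 0]
GCD = 1 with t = -25, so 79*(-25) ≡ 1 (mod 104)
Inverse = -25 mod 104 = 79
Check: 79 * 79 = 6241 ≡ 1 (mod 104)

79^(-1) ≡ 79 (mod 104)


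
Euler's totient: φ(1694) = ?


1694 = 2 × 7 × 11^2
Prime factors: 2, 7, 11
φ(1694) = 1694 × (1-1/2) × (1-1/7) × (1-1/11)
= 1694 × 1/2 × 6/7 × 10/11 = 660

φ(1694) = 660


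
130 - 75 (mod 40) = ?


130 - 75 = 55
55 mod 40 = 15


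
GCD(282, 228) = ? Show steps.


282 = 1 * 228 + 54
228 = 4 * 54 + 12
54 = 4 * 12 + 6
12 = 2 * 6 + 0
GCD = 6


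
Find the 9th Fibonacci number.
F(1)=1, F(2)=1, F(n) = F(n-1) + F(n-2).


Sequence: 1, 1, 2, 3, 5, 8, 13, 21, 34
F(9) = 34


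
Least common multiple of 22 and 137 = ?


GCD(22, 137) = 1
LCM = 22*137/1 = 3014/1 = 3014

LCM = 3014


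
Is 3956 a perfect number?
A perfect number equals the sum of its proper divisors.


Proper divisors of 3956: 1, 2, 4, 23, 43, 46, 86, 92, 172, 989, 1978
Sum = 1 + 2 + 4 + 23 + 43 + 46 + 86 + 92 + 172 + 989 + 1978 = 3436

No, 3956 is not perfect (3436 ≠ 3956)


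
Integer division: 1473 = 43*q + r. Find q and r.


1473 = 43 * 34 + 11
Check: 1462 + 11 = 1473

q = 34, r = 11


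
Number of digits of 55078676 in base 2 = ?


55078676 in base 2 = 11010010000110111100010100
Number of digits = 26

26 digits (base 2)


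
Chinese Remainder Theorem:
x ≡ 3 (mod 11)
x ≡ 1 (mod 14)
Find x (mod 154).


M = 11*14 = 154
M1 = M/11 = 14, M2 = M/14 = 11
M1^(-1) mod 11 = 4, M2^(-1) mod 14 = 9
x = 3*14*4 + 1*11*9 = 267
267 mod 154 = 113
Check: 113 mod 11 = 3 ✓, 113 mod 14 = 1 ✓

x ≡ 113 (mod 154)


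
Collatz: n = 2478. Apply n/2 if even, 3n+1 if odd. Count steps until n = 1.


2478 → 1239 → 3718 → 1859 → 5578 → 2789 → 8368 → 4184 → 2092 → 1046 → 523 → 1570 → 785 → 2356 → 1178 → 589 → 1768 → 884 → 442 → 221 → 664 → 332 → 166 → 83 → 250 → 125 → 376 → 188 → 94 → 47 → 142 → 71 → 214 → 107 → 322 → 161 → 484 → 242 → 121 → 364 → 182 → 91 → 274 → 137 → 412 → 206 → 103 → 310 → 155 → 466 → 233 → 700 → 350 → 175 → 526 → 263 → 790 → 395 → 1186 → 593 → 1780 → 890 → 445 → 1336 → 668 → 334 → 167 → 502 → 251 → 754 → 377 → 1132 → 566 → 283 → 850 → 425 → 1276 → 638 → 319 → 958 → 479 → 1438 → 719 → 2158 → 1079 → 3238 → 1619 → 4858 → 2429 → 7288 → 3644 → 1822 → 911 → 2734 → 1367 → 4102 → 2051 → 6154 → 3077 → 9232 → 4616 → 2308 → 1154 → 577 → 1732 → 866 → 433 → 1300 → 650 → 325 → 976 → 488 → 244 → 122 → 61 → 184 → 92 → 46 → 23 → 70 → 35 → 106 → 53 → 160 → 80 → 40 → 20 → 10 → 5 → 16 → 8 → 4 → 2 → 1
Total steps = 133

133 steps


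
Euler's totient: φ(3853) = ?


3853 = 3853
Prime factors: 3853
φ(3853) = 3853 × (1-1/3853)
= 3853 × 3852/3853 = 3852

φ(3853) = 3852


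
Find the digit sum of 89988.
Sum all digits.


8 + 9 + 9 + 8 + 8 = 42


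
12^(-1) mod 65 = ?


Use the extended Euclidean algorithm on (65, 12); each row r = 65*s + 12*t:
r=65, s=1, t=0
r=12, s=0, t=1
q=5: r=5, s=1, t=-5   [65*(1) + 12*(-5) = 5]
q=2: r=2, s=-2, t=11   [65*(-2) + 12*(11) = 2]
q=2: r=1, s=5, t=-27   [65*(5) + 12*(-27) = 1]
q=2: r=0, s=-12, t=65   [65*(-12) + 12*(65) = 0]
GCD = 1 with t = -27, so 12*(-27) ≡ 1 (mod 65)
Inverse = -27 mod 65 = 38
Check: 12 * 38 = 456 ≡ 1 (mod 65)

12^(-1) ≡ 38 (mod 65)


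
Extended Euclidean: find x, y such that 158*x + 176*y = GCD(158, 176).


Tabular extended Euclidean (each row: r = 158*s + 176*t):
r=158, s=1, t=0
r=176, s=0, t=1
q=0: r=158, s=1, t=0   [158*(1) + 176*(0) = 158]
q=1: r=18, s=-1, t=1   [158*(-1) + 176*(1) = 18]
q=8: r=14, s=9, t=-8   [158*(9) + 176*(-8) = 14]
q=1: r=4, s=-10, t=9   [158*(-10) + 176*(9) = 4]
q=3: r=2, s=39, t=-35   [158*(39) + 176*(-35) = 2]
q=2: r=0, s=-88, t=79   [158*(-88) + 176*(79) = 0]
GCD = 2; from the row with r=2: x=39, y=-35
Check: 158*(39) + 176*(-35) = 6162 - 6160 = 2

GCD = 2, x = 39, y = -35


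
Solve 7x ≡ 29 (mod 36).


GCD(7, 36) = 1, unique solution
a^(-1) mod 36 = 31
x = 31 * 29 mod 36 = 35

x ≡ 35 (mod 36)


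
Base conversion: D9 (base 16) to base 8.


D9 (base 16) = 217 (decimal)
217 (decimal) = 331 (base 8)


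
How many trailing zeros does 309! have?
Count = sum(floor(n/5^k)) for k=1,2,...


floor(309/5) = 61
floor(309/25) = 12
floor(309/125) = 2
Total = 75

75 trailing zeros


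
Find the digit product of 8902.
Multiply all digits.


8 × 9 × 0 × 2 = 0


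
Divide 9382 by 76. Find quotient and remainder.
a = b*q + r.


9382 = 76 * 123 + 34
Check: 9348 + 34 = 9382

q = 123, r = 34


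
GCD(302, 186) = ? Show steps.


302 = 1 * 186 + 116
186 = 1 * 116 + 70
116 = 1 * 70 + 46
70 = 1 * 46 + 24
46 = 1 * 24 + 22
24 = 1 * 22 + 2
22 = 11 * 2 + 0
GCD = 2


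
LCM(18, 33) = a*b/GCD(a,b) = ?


GCD(18, 33) = 3
LCM = 18*33/3 = 594/3 = 198

LCM = 198


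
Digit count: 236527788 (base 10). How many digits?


236527788 has 9 digits in base 10
floor(log10(236527788)) + 1 = floor(8.3739) + 1 = 9

9 digits (base 10)


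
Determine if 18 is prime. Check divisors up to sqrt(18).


18 / 2 = 9 (exact division)
18 is NOT prime.

No, 18 is not prime


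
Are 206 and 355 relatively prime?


Euclidean algorithm:
355 = 1 * 206 + 149
206 = 1 * 149 + 57
149 = 2 * 57 + 35
57 = 1 * 35 + 22
35 = 1 * 22 + 13
22 = 1 * 13 + 9
13 = 1 * 9 + 4
9 = 2 * 4 + 1
4 = 4 * 1 + 0
GCD(206, 355) = 1

Yes, coprime (GCD = 1)


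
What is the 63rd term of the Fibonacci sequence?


Sequence: 1, 1, 2, 3, 5, 8, 13, 21, 34, 55, 89, 144, 233, 377, 610, 987, 1597, 2584, 4181, 6765, 10946, 17711, 28657, 46368, 75025, 121393, 196418, 317811, 514229, 832040, 1346269, 2178309, 3524578, 5702887, 9227465, 14930352, 24157817, 39088169, 63245986, 102334155, 165580141, 267914296, 433494437, 701408733, 1134903170, 1836311903, 2971215073, 4807526976, 7778742049, 12586269025, 20365011074, 32951280099, 53316291173, 86267571272, 139583862445, 225851433717, 365435296162, 591286729879, 956722026041, 1548008755920, 2504730781961, 4052739537881, 6557470319842
F(63) = 6557470319842


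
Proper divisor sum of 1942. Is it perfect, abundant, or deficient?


Proper divisors: 1, 2, 971
Sum = 1 + 2 + 971 = 974
974 < 1942 → deficient

s(1942) = 974 (deficient)


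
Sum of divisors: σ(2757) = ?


Divisors of 2757: 1, 3, 919, 2757
Sum = 1 + 3 + 919 + 2757 = 3680

σ(2757) = 3680


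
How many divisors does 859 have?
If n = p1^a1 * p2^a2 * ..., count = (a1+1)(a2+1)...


859 = 859^1
d(859) = (1+1) = 2

2 divisors


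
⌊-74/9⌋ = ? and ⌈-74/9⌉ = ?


-74/9 = -8.2222
floor = -9
ceil = -8

floor = -9, ceil = -8


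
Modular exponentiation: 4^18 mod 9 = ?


4^1 mod 9 = 4
4^2 mod 9 = 7
4^3 mod 9 = 1
4^4 mod 9 = 4
4^5 mod 9 = 7
4^6 mod 9 = 1
4^7 mod 9 = 4
4^8 mod 9 = 7
4^9 mod 9 = 1
4^10 mod 9 = 4
4^11 mod 9 = 7
4^12 mod 9 = 1
4^13 mod 9 = 4
4^14 mod 9 = 7
4^15 mod 9 = 1
4^16 mod 9 = 4
4^17 mod 9 = 7
4^18 mod 9 = 1


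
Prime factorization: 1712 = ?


1712 / 2 = 856
856 / 2 = 428
428 / 2 = 214
214 / 2 = 107
107 / 107 = 1
1712 = 2^4 × 107


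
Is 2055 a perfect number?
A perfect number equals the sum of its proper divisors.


Proper divisors of 2055: 1, 3, 5, 15, 137, 411, 685
Sum = 1 + 3 + 5 + 15 + 137 + 411 + 685 = 1257

No, 2055 is not perfect (1257 ≠ 2055)


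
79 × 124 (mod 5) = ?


79 × 124 = 9796
9796 mod 5 = 1


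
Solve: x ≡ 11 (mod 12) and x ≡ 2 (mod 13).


M = 12*13 = 156
M1 = M/12 = 13, M2 = M/13 = 12
M1^(-1) mod 12 = 1, M2^(-1) mod 13 = 12
x = 11*13*1 + 2*12*12 = 431
431 mod 156 = 119
Check: 119 mod 12 = 11 ✓, 119 mod 13 = 2 ✓

x ≡ 119 (mod 156)


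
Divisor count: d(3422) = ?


3422 = 2^1 × 29^1 × 59^1
d(3422) = (1+1) × (1+1) × (1+1) = 8

8 divisors


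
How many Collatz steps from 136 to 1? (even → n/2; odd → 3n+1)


136 → 68 → 34 → 17 → 52 → 26 → 13 → 40 → 20 → 10 → 5 → 16 → 8 → 4 → 2 → 1
Total steps = 15

15 steps


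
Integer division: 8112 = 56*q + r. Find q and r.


8112 = 56 * 144 + 48
Check: 8064 + 48 = 8112

q = 144, r = 48


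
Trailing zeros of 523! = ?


floor(523/5) = 104
floor(523/25) = 20
floor(523/125) = 4
Total = 128

128 trailing zeros


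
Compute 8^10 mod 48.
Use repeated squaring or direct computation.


8^1 mod 48 = 8
8^2 mod 48 = 16
8^3 mod 48 = 32
8^4 mod 48 = 16
8^5 mod 48 = 32
8^6 mod 48 = 16
8^7 mod 48 = 32
8^8 mod 48 = 16
8^9 mod 48 = 32
8^10 mod 48 = 16


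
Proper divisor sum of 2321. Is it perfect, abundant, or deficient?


Proper divisors: 1, 11, 211
Sum = 1 + 11 + 211 = 223
223 < 2321 → deficient

s(2321) = 223 (deficient)


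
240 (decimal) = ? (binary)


240 (base 10) = 240 (decimal)
240 (decimal) = 11110000 (base 2)


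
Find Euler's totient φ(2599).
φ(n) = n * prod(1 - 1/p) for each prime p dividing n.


2599 = 23 × 113
Prime factors: 23, 113
φ(2599) = 2599 × (1-1/23) × (1-1/113)
= 2599 × 22/23 × 112/113 = 2464

φ(2599) = 2464


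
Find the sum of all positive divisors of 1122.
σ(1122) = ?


Divisors of 1122: 1, 2, 3, 6, 11, 17, 22, 33, 34, 51, 66, 102, 187, 374, 561, 1122
Sum = 1 + 2 + 3 + 6 + 11 + 17 + 22 + 33 + 34 + 51 + 66 + 102 + 187 + 374 + 561 + 1122 = 2592

σ(1122) = 2592


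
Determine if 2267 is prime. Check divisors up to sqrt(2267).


Check divisors up to sqrt(2267) = 47.6130
No divisors found.
2267 is prime.

Yes, 2267 is prime


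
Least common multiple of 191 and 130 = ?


GCD(191, 130) = 1
LCM = 191*130/1 = 24830/1 = 24830

LCM = 24830


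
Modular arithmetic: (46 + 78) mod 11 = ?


46 + 78 = 124
124 mod 11 = 3


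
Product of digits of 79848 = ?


7 × 9 × 8 × 4 × 8 = 16128


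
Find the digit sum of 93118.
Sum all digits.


9 + 3 + 1 + 1 + 8 = 22


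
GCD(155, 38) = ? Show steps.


155 = 4 * 38 + 3
38 = 12 * 3 + 2
3 = 1 * 2 + 1
2 = 2 * 1 + 0
GCD = 1


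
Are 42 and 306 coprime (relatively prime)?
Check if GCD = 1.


Euclidean algorithm:
306 = 7 * 42 + 12
42 = 3 * 12 + 6
12 = 2 * 6 + 0
GCD(42, 306) = 6

No, not coprime (GCD = 6)


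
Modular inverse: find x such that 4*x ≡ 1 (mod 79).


Use the extended Euclidean algorithm on (79, 4); each row r = 79*s + 4*t:
r=79, s=1, t=0
r=4, s=0, t=1
q=19: r=3, s=1, t=-19   [79*(1) + 4*(-19) = 3]
q=1: r=1, s=-1, t=20   [79*(-1) + 4*(20) = 1]
q=3: r=0, s=4, t=-79   [79*(4) + 4*(-79) = 0]
GCD = 1 with t = 20, so 4*(20) ≡ 1 (mod 79)
Inverse = 20 mod 79 = 20
Check: 4 * 20 = 80 ≡ 1 (mod 79)

4^(-1) ≡ 20 (mod 79)


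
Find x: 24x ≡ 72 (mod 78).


GCD(24, 78) = 6 divides 72
Divide: 4x ≡ 12 (mod 13)
x ≡ 3 (mod 13)


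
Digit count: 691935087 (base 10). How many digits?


691935087 has 9 digits in base 10
floor(log10(691935087)) + 1 = floor(8.8401) + 1 = 9

9 digits (base 10)


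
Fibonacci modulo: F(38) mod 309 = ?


F(k) mod 309 for k=1..38:
1, 1, 2, 3, 5, 8, 13, 21, 34, 55, 89, 144, 233, 68, 301, 60, 52, 112, 164, 276, 131, 98, 229, 18, 247, 265, 203, 159, 53, 212, 265, 168, 124, 292, 107, 90, 197, 287
F(38) mod 309 = 287


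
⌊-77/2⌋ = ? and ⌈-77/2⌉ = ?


-77/2 = -38.5000
floor = -39
ceil = -38

floor = -39, ceil = -38


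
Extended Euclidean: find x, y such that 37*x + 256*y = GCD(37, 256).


Tabular extended Euclidean (each row: r = 37*s + 256*t):
r=37, s=1, t=0
r=256, s=0, t=1
q=0: r=37, s=1, t=0   [37*(1) + 256*(0) = 37]
q=6: r=34, s=-6, t=1   [37*(-6) + 256*(1) = 34]
q=1: r=3, s=7, t=-1   [37*(7) + 256*(-1) = 3]
q=11: r=1, s=-83, t=12   [37*(-83) + 256*(12) = 1]
q=3: r=0, s=256, t=-37   [37*(256) + 256*(-37) = 0]
GCD = 1; from the row with r=1: x=-83, y=12
Check: 37*(-83) + 256*(12) = -3071 + 3072 = 1

GCD = 1, x = -83, y = 12


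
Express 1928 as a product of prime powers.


1928 / 2 = 964
964 / 2 = 482
482 / 2 = 241
241 / 241 = 1
1928 = 2^3 × 241


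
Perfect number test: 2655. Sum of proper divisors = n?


Proper divisors of 2655: 1, 3, 5, 9, 15, 45, 59, 177, 295, 531, 885
Sum = 1 + 3 + 5 + 9 + 15 + 45 + 59 + 177 + 295 + 531 + 885 = 2025

No, 2655 is not perfect (2025 ≠ 2655)


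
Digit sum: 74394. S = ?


7 + 4 + 3 + 9 + 4 = 27


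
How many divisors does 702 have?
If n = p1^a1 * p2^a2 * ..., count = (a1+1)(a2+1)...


702 = 2^1 × 3^3 × 13^1
d(702) = (1+1) × (3+1) × (1+1) = 16

16 divisors


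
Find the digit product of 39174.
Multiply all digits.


3 × 9 × 1 × 7 × 4 = 756


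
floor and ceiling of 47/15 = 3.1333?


47/15 = 3.1333
floor = 3
ceil = 4

floor = 3, ceil = 4


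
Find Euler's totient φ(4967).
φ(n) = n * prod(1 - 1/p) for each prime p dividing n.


4967 = 4967
Prime factors: 4967
φ(4967) = 4967 × (1-1/4967)
= 4967 × 4966/4967 = 4966

φ(4967) = 4966


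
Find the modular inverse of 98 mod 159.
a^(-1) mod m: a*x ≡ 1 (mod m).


Use the extended Euclidean algorithm on (159, 98); each row r = 159*s + 98*t:
r=159, s=1, t=0
r=98, s=0, t=1
q=1: r=61, s=1, t=-1   [159*(1) + 98*(-1) = 61]
q=1: r=37, s=-1, t=2   [159*(-1) + 98*(2) = 37]
q=1: r=24, s=2, t=-3   [159*(2) + 98*(-3) = 24]
q=1: r=13, s=-3, t=5   [159*(-3) + 98*(5) = 13]
q=1: r=11, s=5, t=-8   [159*(5) + 98*(-8) = 11]
q=1: r=2, s=-8, t=13   [159*(-8) + 98*(13) = 2]
q=5: r=1, s=45, t=-73   [159*(45) + 98*(-73) = 1]
q=2: r=0, s=-98, t=159   [159*(-98) + 98*(159) = 0]
GCD = 1 with t = -73, so 98*(-73) ≡ 1 (mod 159)
Inverse = -73 mod 159 = 86
Check: 98 * 86 = 8428 ≡ 1 (mod 159)

98^(-1) ≡ 86 (mod 159)


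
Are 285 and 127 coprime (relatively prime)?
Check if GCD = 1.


Euclidean algorithm:
285 = 2 * 127 + 31
127 = 4 * 31 + 3
31 = 10 * 3 + 1
3 = 3 * 1 + 0
GCD(285, 127) = 1

Yes, coprime (GCD = 1)


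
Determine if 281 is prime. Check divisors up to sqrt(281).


Check divisors up to sqrt(281) = 16.7631
No divisors found.
281 is prime.

Yes, 281 is prime


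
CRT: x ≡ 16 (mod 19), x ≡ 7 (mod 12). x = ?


M = 19*12 = 228
M1 = M/19 = 12, M2 = M/12 = 19
M1^(-1) mod 19 = 8, M2^(-1) mod 12 = 7
x = 16*12*8 + 7*19*7 = 2467
2467 mod 228 = 187
Check: 187 mod 19 = 16 ✓, 187 mod 12 = 7 ✓

x ≡ 187 (mod 228)


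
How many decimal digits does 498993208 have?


498993208 has 9 digits in base 10
floor(log10(498993208)) + 1 = floor(8.6981) + 1 = 9

9 digits (base 10)


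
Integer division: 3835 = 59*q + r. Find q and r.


3835 = 59 * 65 + 0
Check: 3835 + 0 = 3835

q = 65, r = 0


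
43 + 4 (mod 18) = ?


43 + 4 = 47
47 mod 18 = 11


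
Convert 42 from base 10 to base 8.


42 (base 10) = 42 (decimal)
42 (decimal) = 52 (base 8)


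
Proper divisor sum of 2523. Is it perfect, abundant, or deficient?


Proper divisors: 1, 3, 29, 87, 841
Sum = 1 + 3 + 29 + 87 + 841 = 961
961 < 2523 → deficient

s(2523) = 961 (deficient)


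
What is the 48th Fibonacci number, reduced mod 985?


F(k) mod 985 for k=1..48:
1, 1, 2, 3, 5, 8, 13, 21, 34, 55, 89, 144, 233, 377, 610, 2, 612, 614, 241, 855, 111, 966, 92, 73, 165, 238, 403, 641, 59, 700, 759, 474, 248, 722, 970, 707, 692, 414, 121, 535, 656, 206, 862, 83, 945, 43, 3, 46
F(48) mod 985 = 46


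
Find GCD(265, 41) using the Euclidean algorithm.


265 = 6 * 41 + 19
41 = 2 * 19 + 3
19 = 6 * 3 + 1
3 = 3 * 1 + 0
GCD = 1


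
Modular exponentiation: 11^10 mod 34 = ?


11^1 mod 34 = 11
11^2 mod 34 = 19
11^3 mod 34 = 5
11^4 mod 34 = 21
11^5 mod 34 = 27
11^6 mod 34 = 25
11^7 mod 34 = 3
11^8 mod 34 = 33
11^9 mod 34 = 23
11^10 mod 34 = 15


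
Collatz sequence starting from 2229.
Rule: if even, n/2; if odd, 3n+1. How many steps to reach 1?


2229 → 6688 → 3344 → 1672 → 836 → 418 → 209 → 628 → 314 → 157 → 472 → 236 → 118 → 59 → 178 → 89 → 268 → 134 → 67 → 202 → 101 → 304 → 152 → 76 → 38 → 19 → 58 → 29 → 88 → 44 → 22 → 11 → 34 → 17 → 52 → 26 → 13 → 40 → 20 → 10 → 5 → 16 → 8 → 4 → 2 → 1
Total steps = 45

45 steps


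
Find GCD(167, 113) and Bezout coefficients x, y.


Tabular extended Euclidean (each row: r = 167*s + 113*t):
r=167, s=1, t=0
r=113, s=0, t=1
q=1: r=54, s=1, t=-1   [167*(1) + 113*(-1) = 54]
q=2: r=5, s=-2, t=3   [167*(-2) + 113*(3) = 5]
q=10: r=4, s=21, t=-31   [167*(21) + 113*(-31) = 4]
q=1: r=1, s=-23, t=34   [167*(-23) + 113*(34) = 1]
q=4: r=0, s=113, t=-167   [167*(113) + 113*(-167) = 0]
GCD = 1; from the row with r=1: x=-23, y=34
Check: 167*(-23) + 113*(34) = -3841 + 3842 = 1

GCD = 1, x = -23, y = 34


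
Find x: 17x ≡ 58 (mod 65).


GCD(17, 65) = 1, unique solution
a^(-1) mod 65 = 23
x = 23 * 58 mod 65 = 34

x ≡ 34 (mod 65)


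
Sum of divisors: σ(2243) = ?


Divisors of 2243: 1, 2243
Sum = 1 + 2243 = 2244

σ(2243) = 2244


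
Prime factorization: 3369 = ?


3369 / 3 = 1123
1123 / 1123 = 1
3369 = 3 × 1123


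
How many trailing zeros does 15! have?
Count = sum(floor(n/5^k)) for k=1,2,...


floor(15/5) = 3
Total = 3

3 trailing zeros


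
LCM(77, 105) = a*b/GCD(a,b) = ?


GCD(77, 105) = 7
LCM = 77*105/7 = 8085/7 = 1155

LCM = 1155


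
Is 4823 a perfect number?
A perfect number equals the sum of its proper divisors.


Proper divisors of 4823: 1, 7, 13, 53, 91, 371, 689
Sum = 1 + 7 + 13 + 53 + 91 + 371 + 689 = 1225

No, 4823 is not perfect (1225 ≠ 4823)


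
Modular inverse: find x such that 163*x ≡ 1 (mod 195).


Use the extended Euclidean algorithm on (195, 163); each row r = 195*s + 163*t:
r=195, s=1, t=0
r=163, s=0, t=1
q=1: r=32, s=1, t=-1   [195*(1) + 163*(-1) = 32]
q=5: r=3, s=-5, t=6   [195*(-5) + 163*(6) = 3]
q=10: r=2, s=51, t=-61   [195*(51) + 163*(-61) = 2]
q=1: r=1, s=-56, t=67   [195*(-56) + 163*(67) = 1]
q=2: r=0, s=163, t=-195   [195*(163) + 163*(-195) = 0]
GCD = 1 with t = 67, so 163*(67) ≡ 1 (mod 195)
Inverse = 67 mod 195 = 67
Check: 163 * 67 = 10921 ≡ 1 (mod 195)

163^(-1) ≡ 67 (mod 195)


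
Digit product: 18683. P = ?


1 × 8 × 6 × 8 × 3 = 1152


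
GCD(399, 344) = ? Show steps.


399 = 1 * 344 + 55
344 = 6 * 55 + 14
55 = 3 * 14 + 13
14 = 1 * 13 + 1
13 = 13 * 1 + 0
GCD = 1


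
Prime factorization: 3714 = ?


3714 / 2 = 1857
1857 / 3 = 619
619 / 619 = 1
3714 = 2 × 3 × 619


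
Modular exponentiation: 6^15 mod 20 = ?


6^1 mod 20 = 6
6^2 mod 20 = 16
6^3 mod 20 = 16
6^4 mod 20 = 16
6^5 mod 20 = 16
6^6 mod 20 = 16
6^7 mod 20 = 16
6^8 mod 20 = 16
6^9 mod 20 = 16
6^10 mod 20 = 16
6^11 mod 20 = 16
6^12 mod 20 = 16
6^13 mod 20 = 16
6^14 mod 20 = 16
6^15 mod 20 = 16


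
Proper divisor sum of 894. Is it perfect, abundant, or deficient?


Proper divisors: 1, 2, 3, 6, 149, 298, 447
Sum = 1 + 2 + 3 + 6 + 149 + 298 + 447 = 906
906 > 894 → abundant

s(894) = 906 (abundant)


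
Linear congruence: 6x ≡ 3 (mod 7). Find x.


GCD(6, 7) = 1, unique solution
a^(-1) mod 7 = 6
x = 6 * 3 mod 7 = 4

x ≡ 4 (mod 7)


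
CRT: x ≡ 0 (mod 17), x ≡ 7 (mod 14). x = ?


M = 17*14 = 238
M1 = M/17 = 14, M2 = M/14 = 17
M1^(-1) mod 17 = 11, M2^(-1) mod 14 = 5
x = 0*14*11 + 7*17*5 = 595
595 mod 238 = 119
Check: 119 mod 17 = 0 ✓, 119 mod 14 = 7 ✓

x ≡ 119 (mod 238)


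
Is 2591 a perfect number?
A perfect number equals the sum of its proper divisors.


Proper divisors of 2591: 1
Sum = 1 = 1

No, 2591 is not perfect (1 ≠ 2591)


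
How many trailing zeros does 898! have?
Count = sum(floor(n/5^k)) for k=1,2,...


floor(898/5) = 179
floor(898/25) = 35
floor(898/125) = 7
floor(898/625) = 1
Total = 222

222 trailing zeros


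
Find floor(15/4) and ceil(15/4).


15/4 = 3.7500
floor = 3
ceil = 4

floor = 3, ceil = 4


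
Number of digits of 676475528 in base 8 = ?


676475528 in base 8 = 5024431210
Number of digits = 10

10 digits (base 8)


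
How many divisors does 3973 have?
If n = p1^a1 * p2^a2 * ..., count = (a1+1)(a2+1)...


3973 = 29^1 × 137^1
d(3973) = (1+1) × (1+1) = 4

4 divisors


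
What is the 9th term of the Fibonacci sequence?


Sequence: 1, 1, 2, 3, 5, 8, 13, 21, 34
F(9) = 34


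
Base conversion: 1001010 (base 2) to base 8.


1001010 (base 2) = 74 (decimal)
74 (decimal) = 112 (base 8)


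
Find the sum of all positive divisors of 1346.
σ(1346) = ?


Divisors of 1346: 1, 2, 673, 1346
Sum = 1 + 2 + 673 + 1346 = 2022

σ(1346) = 2022


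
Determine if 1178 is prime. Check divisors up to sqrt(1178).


1178 / 2 = 589 (exact division)
1178 is NOT prime.

No, 1178 is not prime


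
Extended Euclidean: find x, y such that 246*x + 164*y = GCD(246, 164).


Tabular extended Euclidean (each row: r = 246*s + 164*t):
r=246, s=1, t=0
r=164, s=0, t=1
q=1: r=82, s=1, t=-1   [246*(1) + 164*(-1) = 82]
q=2: r=0, s=-2, t=3   [246*(-2) + 164*(3) = 0]
GCD = 82; from the row with r=82: x=1, y=-1
Check: 246*(1) + 164*(-1) = 246 - 164 = 82

GCD = 82, x = 1, y = -1
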